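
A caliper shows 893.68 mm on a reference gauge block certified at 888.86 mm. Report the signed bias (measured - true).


Systematic error = measured - true
= 893.68 - 888.86
= 4.8200

4.8200


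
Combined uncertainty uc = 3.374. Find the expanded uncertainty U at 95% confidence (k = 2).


U = k * uc
U = 2 * 3.374
U = 6.7480

6.7480


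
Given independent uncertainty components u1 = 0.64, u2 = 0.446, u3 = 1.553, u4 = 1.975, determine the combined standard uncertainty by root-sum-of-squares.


uc = sqrt(0.64^2 + 0.446^2 + 1.553^2 + 1.975^2)
uc = sqrt(6.92095)
uc = 2.6308

2.6308


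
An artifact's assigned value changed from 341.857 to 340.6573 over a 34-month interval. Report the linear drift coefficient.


rate = (v2 - v1) / months
= (340.6573 - 341.857) / 34
= -1.1997 / 34
= -0.0353

-0.0353


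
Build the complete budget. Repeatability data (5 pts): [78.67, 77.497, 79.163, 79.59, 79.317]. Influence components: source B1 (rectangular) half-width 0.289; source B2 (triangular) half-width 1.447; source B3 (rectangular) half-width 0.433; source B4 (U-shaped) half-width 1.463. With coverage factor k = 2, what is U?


mean = (78.67 + 77.497 + 79.163 + 79.59 + 79.317) / 5 = 78.8474
s = sqrt(sum((x - mean)^2)/(n-1)) = 0.825626
u_A = s / sqrt(n) = 0.825626 / sqrt(5) = 0.36923117
u_B1 = 0.289 / sqrt(3) = 0.16685423
u_B2 = 1.447 / sqrt(6) = 0.59073528
u_B3 = 0.433 / sqrt(3) = 0.24999267
u_B4 = 1.463 / sqrt(2) = 1.0344972
uc = sqrt(0.36923117^2 + 0.16685423^2 + 0.59073528^2 + 0.24999267^2 + 1.0344972^2) = 1.2828955
U = k * uc = 2 * 1.2828955
U = 2.5658

2.5658


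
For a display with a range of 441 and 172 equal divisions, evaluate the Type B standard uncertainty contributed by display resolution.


resolution = range / divisions
resolution = 441 / 172 = 2.5639535
u_res = resolution / (2*sqrt(3))
u_res = 2.5639535 / 3.4641016
u_res = 0.7401

0.7401


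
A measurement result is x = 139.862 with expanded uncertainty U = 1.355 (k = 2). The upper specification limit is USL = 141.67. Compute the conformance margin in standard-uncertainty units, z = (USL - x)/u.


u = U / k = 1.355 / 2 = 0.6775
margin = |USL - x| = |141.67 - 139.862| = 1.808
z = margin / u = 1.808 / 0.6775
z = 2.6686

2.6686


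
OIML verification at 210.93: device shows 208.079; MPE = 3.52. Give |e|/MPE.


e = indication - reference = 208.079 - 210.93 = -2.8510
|e| = 2.8510
ratio = |e| / MPE = 2.8510 / 3.52
ratio = 0.8099

0.8099


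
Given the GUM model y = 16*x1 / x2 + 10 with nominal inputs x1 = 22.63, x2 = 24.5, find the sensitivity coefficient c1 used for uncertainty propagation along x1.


y = 16*x1 / x2 + 10
dy/dx1 = 16/x2
Evaluate at x2 = 24.5: c1 = 16 / 24.5
c1 = 0.6531

0.6531


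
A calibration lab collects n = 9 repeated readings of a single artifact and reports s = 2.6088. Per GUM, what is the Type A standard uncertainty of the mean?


u_A = s / sqrt(n)
u_A = 2.6088 / sqrt(9)
u_A = 2.6088 / 3
u_A = 0.8696

0.8696


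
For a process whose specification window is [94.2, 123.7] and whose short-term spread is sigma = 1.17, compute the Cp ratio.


Cp = (USL - LSL) / (6 * sigma)
= (123.7 - 94.2) / (6 * 1.17)
= 29.5000 / 7.0200
= 4.2023

4.2023


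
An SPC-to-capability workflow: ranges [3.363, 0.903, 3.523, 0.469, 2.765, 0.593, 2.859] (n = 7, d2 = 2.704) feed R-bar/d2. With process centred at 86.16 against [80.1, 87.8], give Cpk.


R_bar = (3.363 + 0.903 + 3.523 + 0.469 + 2.765 + 0.593 + 2.859) / 7 = 2.0678571
sigma = R_bar / d2 = 2.0678571 / 2.704 = 0.76474005
Cp = (USL - LSL)/(6*sigma) = (87.8 - 80.1)/(6*0.76474005) = 1.6781
Cpu = (87.8 - 86.16)/(3*0.76474005) = 0.7148
Cpl = (86.16 - 80.1)/(3*0.76474005) = 2.6414
Cpk = min(Cpu, Cpl) = 0.7148

0.7148


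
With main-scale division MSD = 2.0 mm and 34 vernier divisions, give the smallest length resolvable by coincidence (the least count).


LC = MSD / n_div
= 2.0 / 34
= 0.0588

0.0588


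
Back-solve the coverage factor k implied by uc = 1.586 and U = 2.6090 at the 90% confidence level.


k = U / uc
k = 2.6090 / 1.586
k = 1.645

1.645


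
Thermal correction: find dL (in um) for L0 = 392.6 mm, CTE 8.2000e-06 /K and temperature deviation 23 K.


dL = L * alpha * dT
= 392.6 * 8.2000e-06 * 23
= 0.0740444 mm
dL_um = 0.0740444 * 1000 = 74.0444 um

74.0444


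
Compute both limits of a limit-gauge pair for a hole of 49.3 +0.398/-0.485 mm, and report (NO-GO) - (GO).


GO = nominal - lower_tol (smallest hole = maximum material condition)
GO = 49.3 - 0.485 = 48.815
NO-GO = nominal + upper_tol (largest hole = least material condition)
NO-GO = 49.3 + 0.398 = 49.698
spread = NO-GO - GO = 49.698 - 48.815 = 0.8830

0.8830


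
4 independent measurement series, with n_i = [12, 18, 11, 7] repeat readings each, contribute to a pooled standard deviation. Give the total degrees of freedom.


nu = sum_i (n_i - 1)
nu = ((12 - 1) + (18 - 1) + (11 - 1) + (7 - 1))
nu = 11 + 17 + 10 + 6
nu = 44

44


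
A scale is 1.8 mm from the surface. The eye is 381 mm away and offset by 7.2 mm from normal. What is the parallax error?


error = h * offset / d
= 1.8 * 7.2 / 381
= 0.0340

0.0340


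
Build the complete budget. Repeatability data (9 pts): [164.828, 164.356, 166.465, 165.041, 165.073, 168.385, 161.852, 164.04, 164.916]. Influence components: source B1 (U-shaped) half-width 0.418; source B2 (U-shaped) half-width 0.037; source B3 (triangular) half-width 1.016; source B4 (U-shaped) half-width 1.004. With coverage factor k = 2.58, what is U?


mean = (164.828 + 164.356 + 166.465 + 165.041 + 165.073 + 168.385 + 161.852 + 164.04 + 164.916) / 9 = 164.9951111
s = sqrt(sum((x - mean)^2)/(n-1)) = 1.7640197
u_A = s / sqrt(n) = 1.7640197 / sqrt(9) = 0.58800657
u_B1 = 0.418 / sqrt(2) = 0.29557063
u_B2 = 0.037 / sqrt(2) = 0.026162951
u_B3 = 1.016 / sqrt(6) = 0.41478026
u_B4 = 1.004 / sqrt(2) = 0.70993521
uc = sqrt(0.58800657^2 + 0.29557063^2 + 0.026162951^2 + 0.41478026^2 + 0.70993521^2) = 1.0534937
U = k * uc = 2.58 * 1.0534937
U = 2.7180

2.7180


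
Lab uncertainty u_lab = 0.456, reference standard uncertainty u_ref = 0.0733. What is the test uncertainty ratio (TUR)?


TUR = u_lab / u_ref
= 0.456 / 0.0733
= 6.2210

6.2210


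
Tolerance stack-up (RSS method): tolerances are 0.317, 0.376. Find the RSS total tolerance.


RSS = sqrt(0.317^2 + 0.376^2)
= sqrt(0.241865)
= 0.4918

0.4918


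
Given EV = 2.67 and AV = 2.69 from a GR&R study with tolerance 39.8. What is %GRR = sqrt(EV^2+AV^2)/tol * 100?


GRR = sqrt(EV^2 + AV^2) = sqrt(2.67^2 + 2.69^2) = 3.7901187
%GRR = GRR / tol * 100 = 3.7901187 / 39.8 * 100
%GRR = 9.5229

9.5229


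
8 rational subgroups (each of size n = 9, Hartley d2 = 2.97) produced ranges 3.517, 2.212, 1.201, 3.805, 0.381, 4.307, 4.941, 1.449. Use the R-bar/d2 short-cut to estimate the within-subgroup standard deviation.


R_bar = (3.517 + 2.212 + 1.201 + 3.805 + 0.381 + 4.307 + 4.941 + 1.449) / 8
R_bar = 21.813 / 8 = 2.726625
sigma_hat = R_bar / d2 = 2.726625 / 2.97 = 0.9181

0.9181


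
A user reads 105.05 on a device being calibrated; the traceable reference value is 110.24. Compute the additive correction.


Correction = standard - reading
= 110.24 - 105.05
= 5.1900

5.1900


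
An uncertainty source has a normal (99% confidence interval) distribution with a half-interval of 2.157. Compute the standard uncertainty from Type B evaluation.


u_B = half_width / 2.576
u_B = 2.157 / 2.576
u_B = 0.8373

0.8373


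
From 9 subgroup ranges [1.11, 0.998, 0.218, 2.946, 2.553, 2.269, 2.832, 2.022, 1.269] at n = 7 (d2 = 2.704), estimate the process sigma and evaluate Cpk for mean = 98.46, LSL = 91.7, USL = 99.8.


R_bar = (1.11 + 0.998 + 0.218 + 2.946 + 2.553 + 2.269 + 2.832 + 2.022 + 1.269) / 9 = 1.8018889
sigma = R_bar / d2 = 1.8018889 / 2.704 = 0.66637903
Cp = (USL - LSL)/(6*sigma) = (99.8 - 91.7)/(6*0.66637903) = 2.0259
Cpu = (99.8 - 98.46)/(3*0.66637903) = 0.6703
Cpl = (98.46 - 91.7)/(3*0.66637903) = 3.3815
Cpk = min(Cpu, Cpl) = 0.6703

0.6703


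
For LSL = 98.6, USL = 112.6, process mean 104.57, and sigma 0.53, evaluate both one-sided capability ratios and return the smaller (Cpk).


Cpu = (USL - mean) / (3*sigma) = (112.6 - 104.57) / (3*0.53) = 5.0503
Cpl = (mean - LSL) / (3*sigma) = (104.57 - 98.6) / (3*0.53) = 3.7547
Cpk = min(Cpu, Cpl) = 3.7547

3.7547


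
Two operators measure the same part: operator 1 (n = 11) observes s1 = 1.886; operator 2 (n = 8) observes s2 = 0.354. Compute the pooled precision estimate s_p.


s_p = sqrt(((n1-1)*s1^2 + (n2-1)*s2^2) / (n1+n2-2))
numerator = (11-1)*1.886^2 + (8-1)*0.354^2 = 35.56996 + 0.877212 = 36.447172
denominator = 11 + 8 - 2 = 17
s_p^2 = 36.447172 / 17 = 2.1439513
s_p = sqrt(2.1439513) = 1.4642

1.4642


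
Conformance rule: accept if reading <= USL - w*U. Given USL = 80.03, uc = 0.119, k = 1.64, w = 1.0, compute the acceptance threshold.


U = k * uc = 1.64 * 0.119 = 0.19516
guard band g = w * U = 1.0 * 0.19516 = 0.19516
AL = USL - g = 80.03 - 0.19516
AL = 79.8348

79.8348


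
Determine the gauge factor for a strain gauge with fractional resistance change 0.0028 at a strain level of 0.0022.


GF = (dR/R) / epsilon
= 0.0028 / 0.0022
= 1.2727

1.2727


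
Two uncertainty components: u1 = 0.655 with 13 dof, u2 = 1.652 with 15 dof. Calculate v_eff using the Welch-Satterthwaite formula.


uc = sqrt(u1^2 + u2^2) = sqrt(0.655^2 + 1.652^2) = 1.7771125
v_eff = uc^4 / (u1^4/v1 + u2^4/v2)
= 1.7771125^4 / (0.655^4/13 + 1.652^4/15)
= 9.9737778 / 0.51069256
v_eff = 19.5299

19.5299


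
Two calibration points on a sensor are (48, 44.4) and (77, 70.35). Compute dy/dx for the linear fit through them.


slope = (y2 - y1) / (x2 - x1)
= (70.35 - 44.4) / (77 - 48)
= 25.9500 / 29
= 0.8948

0.8948


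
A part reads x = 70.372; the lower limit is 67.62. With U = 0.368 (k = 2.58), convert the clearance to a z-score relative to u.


u = U / k = 0.368 / 2.58 = 0.14263566
margin = |LSL - x| = |67.62 - 70.372| = 2.752
z = margin / u = 2.752 / 0.14263566
z = 19.2939

19.2939


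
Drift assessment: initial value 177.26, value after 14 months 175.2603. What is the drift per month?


rate = (v2 - v1) / months
= (175.2603 - 177.26) / 14
= -1.9997 / 14
= -0.1428

-0.1428


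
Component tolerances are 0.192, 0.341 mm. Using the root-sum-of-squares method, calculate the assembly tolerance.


RSS = sqrt(0.192^2 + 0.341^2)
= sqrt(0.153145)
= 0.3913

0.3913


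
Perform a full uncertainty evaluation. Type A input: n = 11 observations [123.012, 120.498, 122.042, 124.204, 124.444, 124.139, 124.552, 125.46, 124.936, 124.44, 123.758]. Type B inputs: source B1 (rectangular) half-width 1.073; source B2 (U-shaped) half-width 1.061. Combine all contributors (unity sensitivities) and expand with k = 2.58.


mean = (123.012 + 120.498 + 122.042 + 124.204 + 124.444 + 124.139 + 124.552 + 125.46 + 124.936 + 124.44 + 123.758) / 11 = 123.7713636
s = sqrt(sum((x - mean)^2)/(n-1)) = 1.425536
u_A = s / sqrt(n) = 1.425536 / sqrt(11) = 0.42981528
u_B1 = 1.073 / sqrt(3) = 0.61949684
u_B2 = 1.061 / sqrt(2) = 0.75024029
uc = sqrt(0.42981528^2 + 0.61949684^2 + 0.75024029^2) = 1.0636625
U = k * uc = 2.58 * 1.0636625
U = 2.7442

2.7442


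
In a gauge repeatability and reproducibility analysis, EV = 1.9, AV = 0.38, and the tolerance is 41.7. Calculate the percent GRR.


GRR = sqrt(EV^2 + AV^2) = sqrt(1.9^2 + 0.38^2) = 1.9376274
%GRR = GRR / tol * 100 = 1.9376274 / 41.7 * 100
%GRR = 4.6466

4.6466


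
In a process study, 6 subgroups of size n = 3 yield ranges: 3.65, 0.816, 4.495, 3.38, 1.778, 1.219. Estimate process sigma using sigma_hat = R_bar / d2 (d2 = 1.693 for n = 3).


R_bar = (3.65 + 0.816 + 4.495 + 3.38 + 1.778 + 1.219) / 6
R_bar = 15.338 / 6 = 2.5563333
sigma_hat = R_bar / d2 = 2.5563333 / 1.693 = 1.5099

1.5099


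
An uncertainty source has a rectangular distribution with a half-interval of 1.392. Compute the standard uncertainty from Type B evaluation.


u_B = half_width / sqrt(3)
u_B = 1.392 / 1.7320508
u_B = 0.8037

0.8037


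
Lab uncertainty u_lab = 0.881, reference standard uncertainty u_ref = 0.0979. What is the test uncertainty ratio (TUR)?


TUR = u_lab / u_ref
= 0.881 / 0.0979
= 8.9990

8.9990


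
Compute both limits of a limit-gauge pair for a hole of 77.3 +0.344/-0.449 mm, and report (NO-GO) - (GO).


GO = nominal - lower_tol (smallest hole = maximum material condition)
GO = 77.3 - 0.449 = 76.851
NO-GO = nominal + upper_tol (largest hole = least material condition)
NO-GO = 77.3 + 0.344 = 77.644
spread = NO-GO - GO = 77.644 - 76.851 = 0.7930

0.7930


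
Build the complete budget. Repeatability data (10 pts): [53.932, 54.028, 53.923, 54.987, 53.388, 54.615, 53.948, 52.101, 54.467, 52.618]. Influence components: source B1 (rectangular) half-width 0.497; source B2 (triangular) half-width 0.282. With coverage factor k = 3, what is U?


mean = (53.932 + 54.028 + 53.923 + 54.987 + 53.388 + 54.615 + 53.948 + 52.101 + 54.467 + 52.618) / 10 = 53.8007
s = sqrt(sum((x - mean)^2)/(n-1)) = 0.88681628
u_A = s / sqrt(n) = 0.88681628 / sqrt(10) = 0.28043593
u_B1 = 0.497 / sqrt(3) = 0.28694308
u_B2 = 0.282 / sqrt(6) = 0.11512602
uc = sqrt(0.28043593^2 + 0.28694308^2 + 0.11512602^2) = 0.41741423
U = k * uc = 3 * 0.41741423
U = 1.2522

1.2522


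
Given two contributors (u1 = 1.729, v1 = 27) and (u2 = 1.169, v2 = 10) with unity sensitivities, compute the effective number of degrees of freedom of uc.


uc = sqrt(u1^2 + u2^2) = sqrt(1.729^2 + 1.169^2) = 2.0871037
v_eff = uc^4 / (u1^4/v1 + u2^4/v2)
= 2.0871037^4 / (1.729^4/27 + 1.169^4/10)
= 18.974752 / 0.51773991
v_eff = 36.6492

36.6492


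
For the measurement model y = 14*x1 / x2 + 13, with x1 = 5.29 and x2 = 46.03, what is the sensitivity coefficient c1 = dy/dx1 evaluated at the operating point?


y = 14*x1 / x2 + 13
dy/dx1 = 14/x2
Evaluate at x2 = 46.03: c1 = 14 / 46.03
c1 = 0.3041

0.3041


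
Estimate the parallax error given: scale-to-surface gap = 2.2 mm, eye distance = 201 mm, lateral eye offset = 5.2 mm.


error = h * offset / d
= 2.2 * 5.2 / 201
= 0.0569

0.0569


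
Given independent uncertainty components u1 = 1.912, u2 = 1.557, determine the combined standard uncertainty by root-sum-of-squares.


uc = sqrt(1.912^2 + 1.557^2)
uc = sqrt(6.079993)
uc = 2.4658

2.4658


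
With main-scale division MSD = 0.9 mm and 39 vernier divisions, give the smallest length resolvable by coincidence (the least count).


LC = MSD / n_div
= 0.9 / 39
= 0.0231

0.0231


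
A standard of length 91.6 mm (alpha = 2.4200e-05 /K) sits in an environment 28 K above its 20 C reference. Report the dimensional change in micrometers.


dL = L * alpha * dT
= 91.6 * 2.4200e-05 * 28
= 0.0620682 mm
dL_um = 0.0620682 * 1000 = 62.0682 um

62.0682


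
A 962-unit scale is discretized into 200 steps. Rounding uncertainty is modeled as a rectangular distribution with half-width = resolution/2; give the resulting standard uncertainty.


resolution = range / divisions
resolution = 962 / 200 = 4.81
u_res = resolution / (2*sqrt(3))
u_res = 4.81 / 3.4641016
u_res = 1.3885

1.3885


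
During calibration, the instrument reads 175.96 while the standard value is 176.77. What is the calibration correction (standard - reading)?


Correction = standard - reading
= 176.77 - 175.96
= 0.8100

0.8100


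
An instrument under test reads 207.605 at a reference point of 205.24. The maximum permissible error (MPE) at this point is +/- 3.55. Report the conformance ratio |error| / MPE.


e = indication - reference = 207.605 - 205.24 = 2.3650
|e| = 2.3650
ratio = |e| / MPE = 2.3650 / 3.55
ratio = 0.6662

0.6662


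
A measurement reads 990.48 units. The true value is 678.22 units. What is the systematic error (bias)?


Systematic error = measured - true
= 990.48 - 678.22
= 312.2600

312.2600


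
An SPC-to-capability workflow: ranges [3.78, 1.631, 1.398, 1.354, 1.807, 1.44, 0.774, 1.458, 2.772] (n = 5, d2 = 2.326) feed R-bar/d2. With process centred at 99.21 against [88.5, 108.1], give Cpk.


R_bar = (3.78 + 1.631 + 1.398 + 1.354 + 1.807 + 1.44 + 0.774 + 1.458 + 2.772) / 9 = 1.8237778
sigma = R_bar / d2 = 1.8237778 / 2.326 = 0.78408332
Cp = (USL - LSL)/(6*sigma) = (108.1 - 88.5)/(6*0.78408332) = 4.1662
Cpu = (108.1 - 99.21)/(3*0.78408332) = 3.7794
Cpl = (99.21 - 88.5)/(3*0.78408332) = 4.5531
Cpk = min(Cpu, Cpl) = 3.7794

3.7794


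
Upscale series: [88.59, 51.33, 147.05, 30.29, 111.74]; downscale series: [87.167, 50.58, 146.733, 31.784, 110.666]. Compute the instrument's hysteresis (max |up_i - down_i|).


|88.59 - 87.167| = 1.4230
|51.33 - 50.58| = 0.7500
|147.05 - 146.733| = 0.3170
|30.29 - 31.784| = 1.4940
|111.74 - 110.666| = 1.0740
hysteresis = max(diffs) = 1.4940

1.4940


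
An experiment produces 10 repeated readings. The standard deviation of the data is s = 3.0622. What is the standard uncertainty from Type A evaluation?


u_A = s / sqrt(n)
u_A = 3.0622 / sqrt(10)
u_A = 3.0622 / 3.1622777
u_A = 0.9684

0.9684


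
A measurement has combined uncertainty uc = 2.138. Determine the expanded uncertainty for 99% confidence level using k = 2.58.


U = k * uc
U = 2.58 * 2.138
U = 5.5160

5.5160


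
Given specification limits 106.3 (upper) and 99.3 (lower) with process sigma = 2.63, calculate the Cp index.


Cp = (USL - LSL) / (6 * sigma)
= (106.3 - 99.3) / (6 * 2.63)
= 7.0000 / 15.7800
= 0.4436

0.4436


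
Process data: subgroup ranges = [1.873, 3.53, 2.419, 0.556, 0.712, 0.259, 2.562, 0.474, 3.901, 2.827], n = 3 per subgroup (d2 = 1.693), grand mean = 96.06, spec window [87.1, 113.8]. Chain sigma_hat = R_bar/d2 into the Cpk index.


R_bar = (1.873 + 3.53 + 2.419 + 0.556 + 0.712 + 0.259 + 2.562 + 0.474 + 3.901 + 2.827) / 10 = 1.9113
sigma = R_bar / d2 = 1.9113 / 1.693 = 1.1289427
Cp = (USL - LSL)/(6*sigma) = (113.8 - 87.1)/(6*1.1289427) = 3.9417
Cpu = (113.8 - 96.06)/(3*1.1289427) = 5.2379
Cpl = (96.06 - 87.1)/(3*1.1289427) = 2.6455
Cpk = min(Cpu, Cpl) = 2.6455

2.6455


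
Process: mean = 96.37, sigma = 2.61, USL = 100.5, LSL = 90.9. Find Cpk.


Cpu = (USL - mean) / (3*sigma) = (100.5 - 96.37) / (3*2.61) = 0.5275
Cpl = (mean - LSL) / (3*sigma) = (96.37 - 90.9) / (3*2.61) = 0.6986
Cpk = min(Cpu, Cpl) = 0.5275

0.5275


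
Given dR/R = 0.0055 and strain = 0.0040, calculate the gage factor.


GF = (dR/R) / epsilon
= 0.0055 / 0.0040
= 1.3750

1.3750


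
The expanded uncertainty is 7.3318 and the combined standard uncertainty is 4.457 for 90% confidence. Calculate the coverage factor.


k = U / uc
k = 7.3318 / 4.457
k = 1.645

1.645


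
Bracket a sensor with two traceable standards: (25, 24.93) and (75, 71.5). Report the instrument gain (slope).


slope = (y2 - y1) / (x2 - x1)
= (71.5 - 24.93) / (75 - 25)
= 46.5700 / 50
= 0.9314

0.9314


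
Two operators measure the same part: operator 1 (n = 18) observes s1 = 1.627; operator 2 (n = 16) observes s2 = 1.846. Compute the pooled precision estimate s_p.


s_p = sqrt(((n1-1)*s1^2 + (n2-1)*s2^2) / (n1+n2-2))
numerator = (18-1)*1.627^2 + (16-1)*1.846^2 = 45.001193 + 51.11574 = 96.116933
denominator = 18 + 16 - 2 = 32
s_p^2 = 96.116933 / 32 = 3.0036542
s_p = sqrt(3.0036542) = 1.7331

1.7331


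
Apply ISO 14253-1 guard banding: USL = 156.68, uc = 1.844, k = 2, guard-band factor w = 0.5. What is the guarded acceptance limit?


U = k * uc = 2 * 1.844 = 3.688
guard band g = w * U = 0.5 * 3.688 = 1.844
AL = USL - g = 156.68 - 1.844
AL = 154.8360

154.8360


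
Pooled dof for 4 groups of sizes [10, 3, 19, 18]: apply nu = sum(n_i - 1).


nu = sum_i (n_i - 1)
nu = ((10 - 1) + (3 - 1) + (19 - 1) + (18 - 1))
nu = 9 + 2 + 18 + 17
nu = 46

46


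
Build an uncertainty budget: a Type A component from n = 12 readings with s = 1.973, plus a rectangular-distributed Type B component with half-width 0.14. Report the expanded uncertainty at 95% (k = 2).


u_A = s / sqrt(n) = 1.973 / sqrt(12) = 0.56955604
u_B = half_width / sqrt(3) = 0.14 / sqrt(3) = 0.080829038
uc = sqrt(u_A^2 + u_B^2) = sqrt(0.56955604^2 + 0.080829038^2) = 0.57526291
U = k * uc = 2 * 0.57526291
U = 1.1505

1.1505


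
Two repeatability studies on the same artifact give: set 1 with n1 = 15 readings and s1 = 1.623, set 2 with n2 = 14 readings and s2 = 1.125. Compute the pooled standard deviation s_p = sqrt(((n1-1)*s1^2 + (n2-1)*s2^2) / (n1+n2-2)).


s_p = sqrt(((n1-1)*s1^2 + (n2-1)*s2^2) / (n1+n2-2))
numerator = (15-1)*1.623^2 + (14-1)*1.125^2 = 36.877806 + 16.453125 = 53.330931
denominator = 15 + 14 - 2 = 27
s_p^2 = 53.330931 / 27 = 1.9752197
s_p = sqrt(1.9752197) = 1.4054

1.4054


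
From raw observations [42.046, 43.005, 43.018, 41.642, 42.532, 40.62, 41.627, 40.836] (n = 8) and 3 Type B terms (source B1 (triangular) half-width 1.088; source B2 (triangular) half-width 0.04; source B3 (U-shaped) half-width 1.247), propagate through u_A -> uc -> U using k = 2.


mean = (42.046 + 43.005 + 43.018 + 41.642 + 42.532 + 40.62 + 41.627 + 40.836) / 8 = 41.91575
s = sqrt(sum((x - mean)^2)/(n-1)) = 0.91036049
u_A = s / sqrt(n) = 0.91036049 / sqrt(8) = 0.32186104
u_B1 = 1.088 / sqrt(6) = 0.44417414
u_B2 = 0.04 / sqrt(6) = 0.016329932
u_B3 = 1.247 / sqrt(2) = 0.88176216
uc = sqrt(0.32186104^2 + 0.44417414^2 + 0.016329932^2 + 0.88176216^2) = 1.0385838
U = k * uc = 2 * 1.0385838
U = 2.0772

2.0772


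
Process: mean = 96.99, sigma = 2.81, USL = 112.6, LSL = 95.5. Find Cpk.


Cpu = (USL - mean) / (3*sigma) = (112.6 - 96.99) / (3*2.81) = 1.8517
Cpl = (mean - LSL) / (3*sigma) = (96.99 - 95.5) / (3*2.81) = 0.1767
Cpk = min(Cpu, Cpl) = 0.1767

0.1767


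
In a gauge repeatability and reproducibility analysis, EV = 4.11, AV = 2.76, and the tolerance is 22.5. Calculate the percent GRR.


GRR = sqrt(EV^2 + AV^2) = sqrt(4.11^2 + 2.76^2) = 4.9507272
%GRR = GRR / tol * 100 = 4.9507272 / 22.5 * 100
%GRR = 22.0032

22.0032


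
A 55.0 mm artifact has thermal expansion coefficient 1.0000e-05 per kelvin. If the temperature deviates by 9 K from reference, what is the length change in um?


dL = L * alpha * dT
= 55.0 * 1.0000e-05 * 9
= 0.0049500 mm
dL_um = 0.0049500 * 1000 = 4.9500 um

4.9500


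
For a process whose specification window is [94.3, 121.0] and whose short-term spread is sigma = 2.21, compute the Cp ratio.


Cp = (USL - LSL) / (6 * sigma)
= (121.0 - 94.3) / (6 * 2.21)
= 26.7000 / 13.2600
= 2.0136

2.0136


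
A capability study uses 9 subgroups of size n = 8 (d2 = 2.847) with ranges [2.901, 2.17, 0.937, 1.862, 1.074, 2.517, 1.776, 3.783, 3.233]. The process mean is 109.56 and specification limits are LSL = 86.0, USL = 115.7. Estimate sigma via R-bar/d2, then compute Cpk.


R_bar = (2.901 + 2.17 + 0.937 + 1.862 + 1.074 + 2.517 + 1.776 + 3.783 + 3.233) / 9 = 2.2503333
sigma = R_bar / d2 = 2.2503333 / 2.847 = 0.79042266
Cp = (USL - LSL)/(6*sigma) = (115.7 - 86.0)/(6*0.79042266) = 6.2625
Cpu = (115.7 - 109.56)/(3*0.79042266) = 2.5893
Cpl = (109.56 - 86.0)/(3*0.79042266) = 9.9356
Cpk = min(Cpu, Cpl) = 2.5893

2.5893


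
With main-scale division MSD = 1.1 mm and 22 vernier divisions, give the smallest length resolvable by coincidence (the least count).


LC = MSD / n_div
= 1.1 / 22
= 0.0500

0.0500


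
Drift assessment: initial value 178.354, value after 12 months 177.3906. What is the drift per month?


rate = (v2 - v1) / months
= (177.3906 - 178.354) / 12
= -0.9634 / 12
= -0.0803

-0.0803


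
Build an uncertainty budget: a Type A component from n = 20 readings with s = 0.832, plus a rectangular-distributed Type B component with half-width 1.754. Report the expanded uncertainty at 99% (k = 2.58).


u_A = s / sqrt(n) = 0.832 / sqrt(20) = 0.18604086
u_B = half_width / sqrt(3) = 1.754 / sqrt(3) = 1.0126724
uc = sqrt(u_A^2 + u_B^2) = sqrt(0.18604086^2 + 1.0126724^2) = 1.0296196
U = k * uc = 2.58 * 1.0296196
U = 2.6564

2.6564


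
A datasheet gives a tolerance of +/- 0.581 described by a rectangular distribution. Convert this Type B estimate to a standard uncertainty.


u_B = half_width / sqrt(3)
u_B = 0.581 / 1.7320508
u_B = 0.3354

0.3354


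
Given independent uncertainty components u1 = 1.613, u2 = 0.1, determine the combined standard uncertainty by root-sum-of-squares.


uc = sqrt(1.613^2 + 0.1^2)
uc = sqrt(2.611769)
uc = 1.6161

1.6161


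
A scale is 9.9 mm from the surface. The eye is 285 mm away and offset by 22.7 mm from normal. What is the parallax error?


error = h * offset / d
= 9.9 * 22.7 / 285
= 0.7885

0.7885


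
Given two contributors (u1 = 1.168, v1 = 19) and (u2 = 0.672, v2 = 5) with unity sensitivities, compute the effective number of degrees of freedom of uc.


uc = sqrt(u1^2 + u2^2) = sqrt(1.168^2 + 0.672^2) = 1.3475192
v_eff = uc^4 / (u1^4/v1 + u2^4/v2)
= 1.3475192^4 / (1.168^4/19 + 0.672^4/5)
= 3.2971587 / 0.13873863
v_eff = 23.7653

23.7653


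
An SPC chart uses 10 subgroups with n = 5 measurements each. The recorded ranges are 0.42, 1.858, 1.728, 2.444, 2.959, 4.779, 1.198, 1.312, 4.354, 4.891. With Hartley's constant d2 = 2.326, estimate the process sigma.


R_bar = (0.42 + 1.858 + 1.728 + 2.444 + 2.959 + 4.779 + 1.198 + 1.312 + 4.354 + 4.891) / 10
R_bar = 25.943 / 10 = 2.5943
sigma_hat = R_bar / d2 = 2.5943 / 2.326 = 1.1153

1.1153


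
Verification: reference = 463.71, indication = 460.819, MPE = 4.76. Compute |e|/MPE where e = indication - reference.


e = indication - reference = 460.819 - 463.71 = -2.8910
|e| = 2.8910
ratio = |e| / MPE = 2.8910 / 4.76
ratio = 0.6074

0.6074


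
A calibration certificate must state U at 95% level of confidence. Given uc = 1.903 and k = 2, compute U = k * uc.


U = k * uc
U = 2 * 1.903
U = 3.8060

3.8060


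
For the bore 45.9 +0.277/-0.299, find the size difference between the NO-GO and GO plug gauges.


GO = nominal - lower_tol (smallest hole = maximum material condition)
GO = 45.9 - 0.299 = 45.601
NO-GO = nominal + upper_tol (largest hole = least material condition)
NO-GO = 45.9 + 0.277 = 46.177
spread = NO-GO - GO = 46.177 - 45.601 = 0.5760

0.5760


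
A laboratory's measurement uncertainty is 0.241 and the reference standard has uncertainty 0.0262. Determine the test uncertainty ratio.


TUR = u_lab / u_ref
= 0.241 / 0.0262
= 9.1985

9.1985


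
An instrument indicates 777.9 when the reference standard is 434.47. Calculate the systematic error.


Systematic error = measured - true
= 777.9 - 434.47
= 343.4300

343.4300


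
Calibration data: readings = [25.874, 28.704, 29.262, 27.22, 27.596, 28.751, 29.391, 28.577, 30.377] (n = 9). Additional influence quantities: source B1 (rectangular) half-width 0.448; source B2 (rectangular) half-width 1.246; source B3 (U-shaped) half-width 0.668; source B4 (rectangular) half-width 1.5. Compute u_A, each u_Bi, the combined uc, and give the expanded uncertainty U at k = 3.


mean = (25.874 + 28.704 + 29.262 + 27.22 + 27.596 + 28.751 + 29.391 + 28.577 + 30.377) / 9 = 28.41688889
s = sqrt(sum((x - mean)^2)/(n-1)) = 1.3368585
u_A = s / sqrt(n) = 1.3368585 / sqrt(9) = 0.4456195
u_B1 = 0.448 / sqrt(3) = 0.25865292
u_B2 = 1.246 / sqrt(3) = 0.71937844
u_B3 = 0.668 / sqrt(2) = 0.47234733
u_B4 = 1.5 / sqrt(3) = 0.8660254
uc = sqrt(0.4456195^2 + 0.25865292^2 + 0.71937844^2 + 0.47234733^2 + 0.8660254^2) = 1.3251775
U = k * uc = 3 * 1.3251775
U = 3.9755

3.9755


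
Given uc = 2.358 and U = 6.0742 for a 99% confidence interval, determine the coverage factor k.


k = U / uc
k = 6.0742 / 2.358
k = 2.576

2.576


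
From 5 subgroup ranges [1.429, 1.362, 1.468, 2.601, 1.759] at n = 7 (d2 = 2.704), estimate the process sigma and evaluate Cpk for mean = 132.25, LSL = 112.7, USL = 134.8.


R_bar = (1.429 + 1.362 + 1.468 + 2.601 + 1.759) / 5 = 1.7238
sigma = R_bar / d2 = 1.7238 / 2.704 = 0.6375
Cp = (USL - LSL)/(6*sigma) = (134.8 - 112.7)/(6*0.6375) = 5.7778
Cpu = (134.8 - 132.25)/(3*0.6375) = 1.3333
Cpl = (132.25 - 112.7)/(3*0.6375) = 10.2222
Cpk = min(Cpu, Cpl) = 1.3333

1.3333


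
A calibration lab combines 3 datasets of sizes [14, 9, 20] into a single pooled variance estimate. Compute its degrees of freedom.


nu = sum_i (n_i - 1)
nu = ((14 - 1) + (9 - 1) + (20 - 1))
nu = 13 + 8 + 19
nu = 40

40


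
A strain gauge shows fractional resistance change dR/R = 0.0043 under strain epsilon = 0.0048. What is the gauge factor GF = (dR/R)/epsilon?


GF = (dR/R) / epsilon
= 0.0043 / 0.0048
= 0.8958

0.8958


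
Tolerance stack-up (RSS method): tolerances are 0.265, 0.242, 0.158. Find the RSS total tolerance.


RSS = sqrt(0.265^2 + 0.242^2 + 0.158^2)
= sqrt(0.153753)
= 0.3921

0.3921


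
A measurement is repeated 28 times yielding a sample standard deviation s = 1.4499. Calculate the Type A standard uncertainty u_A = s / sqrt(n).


u_A = s / sqrt(n)
u_A = 1.4499 / sqrt(28)
u_A = 1.4499 / 5.2915026
u_A = 0.2740

0.2740


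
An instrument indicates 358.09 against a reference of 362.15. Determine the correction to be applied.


Correction = standard - reading
= 362.15 - 358.09
= 4.0600

4.0600


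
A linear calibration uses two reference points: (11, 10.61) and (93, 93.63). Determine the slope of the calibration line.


slope = (y2 - y1) / (x2 - x1)
= (93.63 - 10.61) / (93 - 11)
= 83.0200 / 82
= 1.0124

1.0124


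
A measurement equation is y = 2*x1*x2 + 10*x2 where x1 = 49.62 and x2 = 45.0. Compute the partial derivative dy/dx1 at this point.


y = 2*x1*x2 + 10*x2
dy/dx1 = 2*x2
Evaluate at x2 = 45.0: c1 = 2 * 45.0
c1 = 90.0000

90.0000


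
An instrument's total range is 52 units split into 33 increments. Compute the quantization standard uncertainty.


resolution = range / divisions
resolution = 52 / 33 = 1.5757576
u_res = resolution / (2*sqrt(3))
u_res = 1.5757576 / 3.4641016
u_res = 0.4549

0.4549


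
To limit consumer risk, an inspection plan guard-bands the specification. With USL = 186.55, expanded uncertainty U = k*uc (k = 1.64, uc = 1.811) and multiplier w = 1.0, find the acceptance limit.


U = k * uc = 1.64 * 1.811 = 2.97004
guard band g = w * U = 1.0 * 2.97004 = 2.97004
AL = USL - g = 186.55 - 2.97004
AL = 183.5800

183.5800


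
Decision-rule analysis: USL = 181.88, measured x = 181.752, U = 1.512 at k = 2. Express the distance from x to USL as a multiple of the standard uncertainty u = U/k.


u = U / k = 1.512 / 2 = 0.756
margin = |USL - x| = |181.88 - 181.752| = 0.128
z = margin / u = 0.128 / 0.756
z = 0.1693

0.1693


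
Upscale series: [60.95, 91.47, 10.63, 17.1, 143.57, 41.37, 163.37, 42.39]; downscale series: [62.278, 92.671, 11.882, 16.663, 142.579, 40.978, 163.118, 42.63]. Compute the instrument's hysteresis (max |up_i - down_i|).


|60.95 - 62.278| = 1.3280
|91.47 - 92.671| = 1.2010
|10.63 - 11.882| = 1.2520
|17.1 - 16.663| = 0.4370
|143.57 - 142.579| = 0.9910
|41.37 - 40.978| = 0.3920
|163.37 - 163.118| = 0.2520
|42.39 - 42.63| = 0.2400
hysteresis = max(diffs) = 1.3280

1.3280


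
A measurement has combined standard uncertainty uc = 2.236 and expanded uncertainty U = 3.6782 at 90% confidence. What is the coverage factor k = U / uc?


k = U / uc
k = 3.6782 / 2.236
k = 1.645

1.645


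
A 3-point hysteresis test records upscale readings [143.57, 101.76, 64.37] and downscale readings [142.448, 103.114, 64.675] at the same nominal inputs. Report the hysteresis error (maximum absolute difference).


|143.57 - 142.448| = 1.1220
|101.76 - 103.114| = 1.3540
|64.37 - 64.675| = 0.3050
hysteresis = max(diffs) = 1.3540

1.3540


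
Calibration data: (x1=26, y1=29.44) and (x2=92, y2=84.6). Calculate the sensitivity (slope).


slope = (y2 - y1) / (x2 - x1)
= (84.6 - 29.44) / (92 - 26)
= 55.1600 / 66
= 0.8358

0.8358


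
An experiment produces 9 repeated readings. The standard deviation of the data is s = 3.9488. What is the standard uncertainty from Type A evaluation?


u_A = s / sqrt(n)
u_A = 3.9488 / sqrt(9)
u_A = 3.9488 / 3
u_A = 1.3163

1.3163


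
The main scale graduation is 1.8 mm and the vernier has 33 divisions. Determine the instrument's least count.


LC = MSD / n_div
= 1.8 / 33
= 0.0545

0.0545


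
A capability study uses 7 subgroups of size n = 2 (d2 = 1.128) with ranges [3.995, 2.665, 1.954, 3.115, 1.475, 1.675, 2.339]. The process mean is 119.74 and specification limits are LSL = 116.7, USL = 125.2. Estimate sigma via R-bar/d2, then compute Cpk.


R_bar = (3.995 + 2.665 + 1.954 + 3.115 + 1.475 + 1.675 + 2.339) / 7 = 2.4597143
sigma = R_bar / d2 = 2.4597143 / 1.128 = 2.1805978
Cp = (USL - LSL)/(6*sigma) = (125.2 - 116.7)/(6*2.1805978) = 0.6497
Cpu = (125.2 - 119.74)/(3*2.1805978) = 0.8346
Cpl = (119.74 - 116.7)/(3*2.1805978) = 0.4647
Cpk = min(Cpu, Cpl) = 0.4647

0.4647


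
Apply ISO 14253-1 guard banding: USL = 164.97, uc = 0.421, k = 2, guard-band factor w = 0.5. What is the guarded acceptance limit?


U = k * uc = 2 * 0.421 = 0.842
guard band g = w * U = 0.5 * 0.842 = 0.421
AL = USL - g = 164.97 - 0.421
AL = 164.5490

164.5490


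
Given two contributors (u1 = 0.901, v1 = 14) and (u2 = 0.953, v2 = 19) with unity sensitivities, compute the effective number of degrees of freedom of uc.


uc = sqrt(u1^2 + u2^2) = sqrt(0.901^2 + 0.953^2) = 1.3114915
v_eff = uc^4 / (u1^4/v1 + u2^4/v2)
= 1.3114915^4 / (0.901^4/14 + 0.953^4/19)
= 2.9584342 / 0.090485739
v_eff = 32.6950

32.6950


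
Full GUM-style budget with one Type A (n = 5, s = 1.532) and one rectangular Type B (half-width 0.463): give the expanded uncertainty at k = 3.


u_A = s / sqrt(n) = 1.532 / sqrt(5) = 0.68513123
u_B = half_width / sqrt(3) = 0.463 / sqrt(3) = 0.26731317
uc = sqrt(u_A^2 + u_B^2) = sqrt(0.68513123^2 + 0.26731317^2) = 0.73543262
U = k * uc = 3 * 0.73543262
U = 2.2063

2.2063


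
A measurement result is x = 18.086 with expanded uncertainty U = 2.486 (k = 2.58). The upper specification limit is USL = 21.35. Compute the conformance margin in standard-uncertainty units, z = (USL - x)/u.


u = U / k = 2.486 / 2.58 = 0.96356589
margin = |USL - x| = |21.35 - 18.086| = 3.264
z = margin / u = 3.264 / 0.96356589
z = 3.3874

3.3874


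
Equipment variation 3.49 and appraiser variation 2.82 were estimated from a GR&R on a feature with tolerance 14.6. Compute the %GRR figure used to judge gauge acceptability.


GRR = sqrt(EV^2 + AV^2) = sqrt(3.49^2 + 2.82^2) = 4.4869255
%GRR = GRR / tol * 100 = 4.4869255 / 14.6 * 100
%GRR = 30.7324

30.7324


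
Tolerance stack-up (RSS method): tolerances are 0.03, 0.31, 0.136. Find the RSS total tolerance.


RSS = sqrt(0.03^2 + 0.31^2 + 0.136^2)
= sqrt(0.115496)
= 0.3398

0.3398


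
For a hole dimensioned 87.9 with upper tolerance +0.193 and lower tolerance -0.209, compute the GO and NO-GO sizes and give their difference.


GO = nominal - lower_tol (smallest hole = maximum material condition)
GO = 87.9 - 0.209 = 87.691
NO-GO = nominal + upper_tol (largest hole = least material condition)
NO-GO = 87.9 + 0.193 = 88.093
spread = NO-GO - GO = 88.093 - 87.691 = 0.4020

0.4020


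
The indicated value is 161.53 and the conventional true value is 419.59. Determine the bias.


Systematic error = measured - true
= 161.53 - 419.59
= -258.0600

-258.0600


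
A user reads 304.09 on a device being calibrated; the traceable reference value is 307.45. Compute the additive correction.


Correction = standard - reading
= 307.45 - 304.09
= 3.3600

3.3600


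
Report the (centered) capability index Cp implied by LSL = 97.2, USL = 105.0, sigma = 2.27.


Cp = (USL - LSL) / (6 * sigma)
= (105.0 - 97.2) / (6 * 2.27)
= 7.8000 / 13.6200
= 0.5727

0.5727


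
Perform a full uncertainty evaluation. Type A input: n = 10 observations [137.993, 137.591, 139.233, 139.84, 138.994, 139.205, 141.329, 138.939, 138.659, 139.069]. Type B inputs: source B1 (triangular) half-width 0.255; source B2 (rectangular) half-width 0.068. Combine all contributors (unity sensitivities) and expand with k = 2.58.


mean = (137.993 + 137.591 + 139.233 + 139.84 + 138.994 + 139.205 + 141.329 + 138.939 + 138.659 + 139.069) / 10 = 139.0852
s = sqrt(sum((x - mean)^2)/(n-1)) = 1.0153102
u_A = s / sqrt(n) = 1.0153102 / sqrt(10) = 0.32106928
u_B1 = 0.255 / sqrt(6) = 0.10410331
u_B2 = 0.068 / sqrt(3) = 0.039259818
uc = sqrt(0.32106928^2 + 0.10410331^2 + 0.039259818^2) = 0.3398004
U = k * uc = 2.58 * 0.3398004
U = 0.8767

0.8767


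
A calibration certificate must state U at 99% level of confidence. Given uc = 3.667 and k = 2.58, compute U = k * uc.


U = k * uc
U = 2.58 * 3.667
U = 9.4609

9.4609


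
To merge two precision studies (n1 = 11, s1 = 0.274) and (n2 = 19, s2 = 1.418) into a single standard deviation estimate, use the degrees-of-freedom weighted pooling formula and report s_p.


s_p = sqrt(((n1-1)*s1^2 + (n2-1)*s2^2) / (n1+n2-2))
numerator = (11-1)*0.274^2 + (19-1)*1.418^2 = 0.75076 + 36.193032 = 36.943792
denominator = 11 + 19 - 2 = 28
s_p^2 = 36.943792 / 28 = 1.3194211
s_p = sqrt(1.3194211) = 1.1487

1.1487


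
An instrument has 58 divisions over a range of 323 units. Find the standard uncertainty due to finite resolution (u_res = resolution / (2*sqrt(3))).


resolution = range / divisions
resolution = 323 / 58 = 5.5689655
u_res = resolution / (2*sqrt(3))
u_res = 5.5689655 / 3.4641016
u_res = 1.6076

1.6076


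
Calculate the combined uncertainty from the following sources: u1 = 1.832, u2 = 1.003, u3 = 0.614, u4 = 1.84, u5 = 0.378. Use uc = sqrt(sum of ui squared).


uc = sqrt(1.832^2 + 1.003^2 + 0.614^2 + 1.84^2 + 0.378^2)
uc = sqrt(8.267713)
uc = 2.8754

2.8754


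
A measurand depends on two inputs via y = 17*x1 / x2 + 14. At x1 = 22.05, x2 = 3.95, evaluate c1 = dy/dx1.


y = 17*x1 / x2 + 14
dy/dx1 = 17/x2
Evaluate at x2 = 3.95: c1 = 17 / 3.95
c1 = 4.3038

4.3038


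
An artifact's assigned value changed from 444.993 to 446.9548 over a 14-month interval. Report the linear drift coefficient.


rate = (v2 - v1) / months
= (446.9548 - 444.993) / 14
= 1.9618 / 14
= 0.1401

0.1401


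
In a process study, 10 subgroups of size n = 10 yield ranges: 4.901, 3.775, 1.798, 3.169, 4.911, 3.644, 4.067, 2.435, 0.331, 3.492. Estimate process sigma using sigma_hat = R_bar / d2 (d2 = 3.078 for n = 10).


R_bar = (4.901 + 3.775 + 1.798 + 3.169 + 4.911 + 3.644 + 4.067 + 2.435 + 0.331 + 3.492) / 10
R_bar = 32.523 / 10 = 3.2523
sigma_hat = R_bar / d2 = 3.2523 / 3.078 = 1.0566

1.0566


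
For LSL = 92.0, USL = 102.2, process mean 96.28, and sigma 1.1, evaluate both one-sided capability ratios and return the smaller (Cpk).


Cpu = (USL - mean) / (3*sigma) = (102.2 - 96.28) / (3*1.1) = 1.7939
Cpl = (mean - LSL) / (3*sigma) = (96.28 - 92.0) / (3*1.1) = 1.2970
Cpk = min(Cpu, Cpl) = 1.2970

1.2970


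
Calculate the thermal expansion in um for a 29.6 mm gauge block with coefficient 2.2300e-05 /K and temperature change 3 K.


dL = L * alpha * dT
= 29.6 * 2.2300e-05 * 3
= 0.0019802 mm
dL_um = 0.0019802 * 1000 = 1.9802 um

1.9802


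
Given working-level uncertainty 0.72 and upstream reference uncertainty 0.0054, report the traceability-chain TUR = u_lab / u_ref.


TUR = u_lab / u_ref
= 0.72 / 0.0054
= 133.3333

133.3333


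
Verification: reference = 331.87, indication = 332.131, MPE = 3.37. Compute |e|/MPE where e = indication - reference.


e = indication - reference = 332.131 - 331.87 = 0.2610
|e| = 0.2610
ratio = |e| / MPE = 0.2610 / 3.37
ratio = 0.0774

0.0774


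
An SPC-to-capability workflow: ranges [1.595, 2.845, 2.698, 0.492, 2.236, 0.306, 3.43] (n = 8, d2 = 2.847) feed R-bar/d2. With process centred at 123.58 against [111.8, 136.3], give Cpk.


R_bar = (1.595 + 2.845 + 2.698 + 0.492 + 2.236 + 0.306 + 3.43) / 7 = 1.9431429
sigma = R_bar / d2 = 1.9431429 / 2.847 = 0.68252297
Cp = (USL - LSL)/(6*sigma) = (136.3 - 111.8)/(6*0.68252297) = 5.9827
Cpu = (136.3 - 123.58)/(3*0.68252297) = 6.2122
Cpl = (123.58 - 111.8)/(3*0.68252297) = 5.7532
Cpk = min(Cpu, Cpl) = 5.7532

5.7532


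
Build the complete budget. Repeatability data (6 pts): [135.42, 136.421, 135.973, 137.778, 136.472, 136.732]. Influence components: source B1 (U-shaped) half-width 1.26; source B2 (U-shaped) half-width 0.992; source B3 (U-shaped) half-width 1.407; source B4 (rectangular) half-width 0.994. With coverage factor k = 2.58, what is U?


mean = (135.42 + 136.421 + 135.973 + 137.778 + 136.472 + 136.732) / 6 = 136.466
s = sqrt(sum((x - mean)^2)/(n-1)) = 0.79136919
u_A = s / sqrt(n) = 0.79136919 / sqrt(6) = 0.32307512
u_B1 = 1.26 / sqrt(2) = 0.89095454
u_B2 = 0.992 / sqrt(2) = 0.70144993
u_B3 = 1.407 / sqrt(2) = 0.99489924
u_B4 = 0.994 / sqrt(3) = 0.57388617
uc = sqrt(0.32307512^2 + 0.89095454^2 + 0.70144993^2 + 0.99489924^2 + 0.57388617^2) = 1.6460192
U = k * uc = 2.58 * 1.6460192
U = 4.2467

4.2467
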